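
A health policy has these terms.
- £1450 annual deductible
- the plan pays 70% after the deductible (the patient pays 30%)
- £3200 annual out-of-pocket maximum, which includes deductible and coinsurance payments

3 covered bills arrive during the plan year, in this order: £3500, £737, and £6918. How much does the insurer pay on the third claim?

£6004.10

Bill 1, £3500: deductible takes £1450, £2050 remains; 30% of £2050 = £615. Cost to patient: £2065. OOP to date £2065. Plan pays £3500 − £2065 = £1435.
Bill 2, £737: deductible met; 30% of £737 = £221.10. Patient owes £221.10 (running OOP £2286.10). Plan pays £737 − £221.10 = £515.90.
Bill 3, £6918: deductible already satisfied, so patient's share is 30% × £6918 = £2075.40. OOP would hit £4361.50 > £3200, so the cap limits the patient to £3200 − £2286.10 = £913.90. Insurer: £6918 − £913.90 = £6004.10.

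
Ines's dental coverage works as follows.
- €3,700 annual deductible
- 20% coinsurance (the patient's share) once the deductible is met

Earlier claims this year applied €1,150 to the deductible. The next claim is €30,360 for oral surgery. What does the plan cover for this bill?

Deductible still to meet: €3,700 − €1,150 = €2,550.
The remaining €27,810 (= €30,360 − €2,550) moves to coinsurance.
Coinsurance: €27,810 × 20% = €5,562.
So the patient owes €2,550 + €5,562 = €8,112.
Insurer pays the balance: €30,360 − €8,112 = €22,248.

€22,248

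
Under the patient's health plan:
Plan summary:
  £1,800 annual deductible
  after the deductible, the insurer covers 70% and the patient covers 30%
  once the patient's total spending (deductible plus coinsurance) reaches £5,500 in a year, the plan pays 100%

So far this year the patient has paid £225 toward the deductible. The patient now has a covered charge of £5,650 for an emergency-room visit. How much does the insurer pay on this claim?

£225 of the £1,800 deductible is already met, leaving £1,575.
After the £1,575 deductible portion, £5,650 − £1,575 = £4,075 is subject to coinsurance.
Patient's 30% share of £4,075 is £1,222.50.
That puts the patient's cost at £1,575 + £1,222.50 = £2,797.50 before any cap.
Year-to-date out-of-pocket becomes £225 + £2,797.50 = £3,022.50, still under the £5,500 maximum, so no cap applies.
The insurer covers the remainder: £5,650 − £2,797.50 = £2,852.50.

£2,852.50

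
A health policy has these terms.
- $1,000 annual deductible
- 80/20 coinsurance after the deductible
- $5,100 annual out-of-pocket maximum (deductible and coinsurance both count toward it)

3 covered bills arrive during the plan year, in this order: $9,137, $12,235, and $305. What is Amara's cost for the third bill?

#1 ($9,137): $1,000 finishes the deductible; $8,137 goes to coinsurance; patient's 20% is $1,627.40. Patient owes $2,627.40 (running OOP $2,627.40).
#2 ($12,235): deductible already satisfied, so patient's share is 20% × $12,235 = $2,447. Patient owes $2,447 (running OOP $5,074.40).
#3 ($305): deductible already satisfied, so patient's share is 20% × $305 = $61. OOP would hit $5,135.40 > $5,100, so the cap limits the patient to $5,100 − $5,074.40 = $25.60.

$25.60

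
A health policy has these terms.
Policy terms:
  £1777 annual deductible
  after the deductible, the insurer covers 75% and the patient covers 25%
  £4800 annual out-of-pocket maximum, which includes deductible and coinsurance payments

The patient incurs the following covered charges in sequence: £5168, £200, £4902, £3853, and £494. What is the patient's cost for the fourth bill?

£899.75

Bill 1, £5168: £1777 finishes the deductible; £3391 goes to coinsurance; 25% of £3391 = £847.75. Cost to patient: £2624.75. OOP to date £2624.75.
Bill 2, £200: 25% coinsurance on £200 = £50. Cost to patient: £50. OOP to date £2674.75.
Bill 3, £4902: 25% coinsurance on £4902 = £1225.50. Patient owes £1225.50 (running OOP £3900.25).
Bill 4, £3853: 25% coinsurance on £3853 = £963.25. That would push OOP to £4863.50, over the £4800 cap, so patient pays £4800 − £3900.25 = £899.75.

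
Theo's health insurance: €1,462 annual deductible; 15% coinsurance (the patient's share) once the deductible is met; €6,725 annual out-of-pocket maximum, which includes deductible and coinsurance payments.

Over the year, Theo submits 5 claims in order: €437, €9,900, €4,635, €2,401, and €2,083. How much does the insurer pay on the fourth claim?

€2,040.85

Claim 1 — €437: all of it applies to the deductible. Cost to patient: €437. OOP to date €437. Insurer: €437 − €437 = €0.
Claim 2 — €9,900: €1,025 to deductible, leaving €8,875; patient's 15% is €1,331.25. Cost to patient: €2,356.25. OOP to date €2,793.25. Plan pays €9,900 − €2,356.25 = €7,543.75.
Claim 3 — €4,635: 15% coinsurance on €4,635 = €695.25. Cost to patient: €695.25. OOP to date €3,488.50. Insurer: €4,635 − €695.25 = €3,939.75.
Claim 4 — €2,401: deductible met; 15% of €2,401 = €360.15. Patient owes €360.15 (running OOP €3,848.65). Plan pays €2,401 − €360.15 = €2,040.85.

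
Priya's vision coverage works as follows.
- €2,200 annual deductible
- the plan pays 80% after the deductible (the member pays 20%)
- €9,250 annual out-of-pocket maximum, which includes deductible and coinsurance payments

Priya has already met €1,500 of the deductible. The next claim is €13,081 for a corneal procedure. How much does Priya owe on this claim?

€3,176.20

€1,500 of the €2,200 deductible is already met, leaving €700.
The remaining €12,381 (= €13,081 − €700) moves to coinsurance.
20% of €12,381 = €2,476.20 falls to the member.
Member responsibility before any cap: €700 + €2,476.20 = €3,176.20.
Cumulative spending €1,500 + €3,176.20 = €4,676.20 stays under the €9,250 maximum.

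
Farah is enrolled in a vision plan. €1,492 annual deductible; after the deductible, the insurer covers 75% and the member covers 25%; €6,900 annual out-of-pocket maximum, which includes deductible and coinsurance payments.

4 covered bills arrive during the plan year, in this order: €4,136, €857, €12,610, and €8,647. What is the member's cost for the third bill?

€3,152.50

Claim 1 (€4,136): €1,492 to deductible, leaving €2,644; 25% of €2,644 = €661. Cost to member: €2,153. OOP to date €2,153.
Claim 2 (€857): 25% coinsurance on €857 = €214.25. Cost to member: €214.25. OOP to date €2,367.25.
Claim 3 (€12,610): deductible already satisfied, so member's share is 25% × €12,610 = €3,152.50. Member owes €3,152.50 (running OOP €5,519.75).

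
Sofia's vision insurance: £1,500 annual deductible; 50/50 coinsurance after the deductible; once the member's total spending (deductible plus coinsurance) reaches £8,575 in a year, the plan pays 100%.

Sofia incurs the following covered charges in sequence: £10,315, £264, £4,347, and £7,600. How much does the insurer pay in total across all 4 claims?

£13,951

Bill 1, £10,315: £1,500 to deductible, leaving £8,815; 50% of £8,815 = £4,407.50. Cost to member: £5,907.50. OOP to date £5,907.50. Plan pays £10,315 − £5,907.50 = £4,407.50.
Bill 2, £264: deductible met; 50% of £264 = £132. Member owes £132 (running OOP £6,039.50). Insurer: £264 − £132 = £132.
Bill 3, £4,347: deductible already satisfied, so member's share is 50% × £4,347 = £2,173.50. Cost to member: £2,173.50. OOP to date £8,213. Plan pays £4,347 − £2,173.50 = £2,173.50.
Bill 4, £7,600: deductible met; 50% of £7,600 = £3,800. That would push OOP to £12,013, over the £8,575 cap, so member pays £8,575 − £8,213 = £362. Plan pays £7,600 − £362 = £7,238.
Insurer total = bills − member's total = £22,526 − £8,575 = £13,951.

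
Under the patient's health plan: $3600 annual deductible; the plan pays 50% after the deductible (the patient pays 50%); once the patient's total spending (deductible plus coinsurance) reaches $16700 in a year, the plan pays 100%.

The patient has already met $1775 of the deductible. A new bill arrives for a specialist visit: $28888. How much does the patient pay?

Remaining deductible: $3600 − $1775 = $1825.
That leaves $28888 − $1825 = $27063 for coinsurance.
Patient's 50% share of $27063 is $13531.50.
That puts the patient's cost at $1825 + $13531.50 = $15356.50 before any cap.
Adding $15356.50 to the $1775 already spent would give $17131.50, which exceeds the $16700 cap; the patient pays just $16700 − $1775 = $14925.

$14925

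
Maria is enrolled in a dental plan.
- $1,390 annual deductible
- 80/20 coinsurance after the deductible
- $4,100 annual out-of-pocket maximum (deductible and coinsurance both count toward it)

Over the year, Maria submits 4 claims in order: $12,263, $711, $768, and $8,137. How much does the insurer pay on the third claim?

#1 ($12,263): $1,390 to deductible, leaving $10,873; 20% of $10,873 = $2,174.60. Patient pays $3,564.60; OOP now $3,564.60. Plan pays $12,263 − $3,564.60 = $8,698.40.
#2 ($711): deductible already satisfied, so patient's share is 20% × $711 = $142.20. Patient owes $142.20 (running OOP $3,706.80). Insurer: $711 − $142.20 = $568.80.
#3 ($768): deductible already satisfied, so patient's share is 20% × $768 = $153.60. Patient pays $153.60; OOP now $3,860.40. Plan pays $768 − $153.60 = $614.40.

$614.40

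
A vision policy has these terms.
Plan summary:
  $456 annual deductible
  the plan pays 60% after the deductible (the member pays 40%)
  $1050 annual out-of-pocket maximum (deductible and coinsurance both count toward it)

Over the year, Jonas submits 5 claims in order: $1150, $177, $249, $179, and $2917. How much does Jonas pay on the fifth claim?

#1 ($1150): deductible takes $456, $694 remains; coinsurance $694 × 40% = $277.60. Member pays $733.60; OOP now $733.60.
#2 ($177): deductible already satisfied, so member's share is 40% × $177 = $70.80. Member owes $70.80 (running OOP $804.40).
#3 ($249): 40% coinsurance on $249 = $99.60. Cost to member: $99.60. OOP to date $904.
#4 ($179): deductible already satisfied, so member's share is 40% × $179 = $71.60. Member pays $71.60; OOP now $975.60.
#5 ($2917): 40% coinsurance on $2917 = $1166.80. That would push OOP to $2142.40, over the $1050 cap, so member pays $1050 − $975.60 = $74.40.

$74.40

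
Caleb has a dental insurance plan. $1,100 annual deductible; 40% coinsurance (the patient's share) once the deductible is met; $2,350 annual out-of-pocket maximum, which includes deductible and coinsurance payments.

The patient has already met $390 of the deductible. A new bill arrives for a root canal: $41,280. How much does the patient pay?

$1,960

Deductible still to meet: $1,100 − $390 = $710.
That leaves $41,280 − $710 = $40,570 for coinsurance.
Patient's 40% share of $40,570 is $16,228.
Patient responsibility before any cap: $710 + $16,228 = $16,938.
Year-to-date out-of-pocket would reach $390 + $16,938 = $17,328, above the $2,350 maximum, so the patient pays only $2,350 − $390 = $1,960.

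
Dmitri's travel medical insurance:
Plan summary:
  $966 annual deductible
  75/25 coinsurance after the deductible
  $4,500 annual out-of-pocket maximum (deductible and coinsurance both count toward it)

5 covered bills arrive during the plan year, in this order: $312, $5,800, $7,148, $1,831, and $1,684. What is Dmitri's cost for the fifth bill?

$2.75

Claim 1 ($312): entire amount goes to the deductible. Cost to traveler: $312. OOP to date $312.
Claim 2 ($5,800): deductible takes $654, $5,146 remains; 25% of $5,146 = $1,286.50. Traveler owes $1,940.50 (running OOP $2,252.50).
Claim 3 ($7,148): deductible already satisfied, so traveler's share is 25% × $7,148 = $1,787. Traveler owes $1,787 (running OOP $4,039.50).
Claim 4 ($1,831): deductible met; 25% of $1,831 = $457.75. Traveler pays $457.75; OOP now $4,497.25.
Claim 5 ($1,684): 25% coinsurance on $1,684 = $421. OOP would hit $4,918.25 > $4,500, so the cap limits the traveler to $4,500 − $4,497.25 = $2.75.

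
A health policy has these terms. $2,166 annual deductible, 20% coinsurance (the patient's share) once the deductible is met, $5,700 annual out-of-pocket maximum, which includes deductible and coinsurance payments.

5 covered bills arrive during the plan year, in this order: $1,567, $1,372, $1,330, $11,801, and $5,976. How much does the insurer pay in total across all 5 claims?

#1 ($1,567): entire amount goes to the deductible. Patient pays $1,567; OOP now $1,567. Plan pays $1,567 − $1,567 = $0.
#2 ($1,372): $599 finishes the deductible; $773 goes to coinsurance; 20% of $773 = $154.60. Patient owes $753.60 (running OOP $2,320.60). Plan pays $1,372 − $753.60 = $618.40.
#3 ($1,330): deductible met; 20% of $1,330 = $266. Cost to patient: $266. OOP to date $2,586.60. Plan pays $1,330 − $266 = $1,064.
#4 ($11,801): 20% coinsurance on $11,801 = $2,360.20. Patient owes $2,360.20 (running OOP $4,946.80). Insurer: $11,801 − $2,360.20 = $9,440.80.
#5 ($5,976): 20% coinsurance on $5,976 = $1,195.20. Adding that to $4,946.80 gives $6,142, past the $5,700 cap; patient pays only $5,700 − $4,946.80 = $753.20. Plan pays $5,976 − $753.20 = $5,222.80.
Insurer total = bills − patient's total = $22,046 − $5,700 = $16,346.

$16,346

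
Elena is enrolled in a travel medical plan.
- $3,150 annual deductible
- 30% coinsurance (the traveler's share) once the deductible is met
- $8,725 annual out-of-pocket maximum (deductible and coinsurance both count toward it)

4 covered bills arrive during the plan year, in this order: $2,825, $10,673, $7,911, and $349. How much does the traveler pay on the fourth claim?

Claim 1 ($2,825): entire amount goes to the deductible. Traveler owes $2,825 (running OOP $2,825).
Claim 2 ($10,673): $325 to deductible, leaving $10,348; coinsurance $10,348 × 30% = $3,104.40. Traveler owes $3,429.40 (running OOP $6,254.40).
Claim 3 ($7,911): deductible already satisfied, so traveler's share is 30% × $7,911 = $2,373.30. Traveler owes $2,373.30 (running OOP $8,627.70).
Claim 4 ($349): 30% coinsurance on $349 = $104.70. That would push OOP to $8,732.40, over the $8,725 cap, so traveler pays $8,725 − $8,627.70 = $97.30.

$97.30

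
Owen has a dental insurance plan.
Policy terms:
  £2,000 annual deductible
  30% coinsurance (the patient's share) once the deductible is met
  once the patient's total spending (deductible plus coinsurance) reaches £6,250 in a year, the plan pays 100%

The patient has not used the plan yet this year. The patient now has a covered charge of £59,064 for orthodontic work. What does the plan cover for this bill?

£52,814

Nothing has been paid toward the £2,000 deductible, so the first £2,000 of this charge is applied there.
After the £2,000 deductible portion, £59,064 − £2,000 = £57,064 is subject to coinsurance.
Coinsurance: £57,064 × 30% = £17,119.20.
Patient responsibility before any cap: £2,000 + £17,119.20 = £19,119.20.
Adding £19,119.20 to the £0 already spent would give £19,119.20, which exceeds the £6,250 cap; the patient pays just £6,250 − £0 = £6,250.
The plan picks up £59,064 − £6,250 = £52,814.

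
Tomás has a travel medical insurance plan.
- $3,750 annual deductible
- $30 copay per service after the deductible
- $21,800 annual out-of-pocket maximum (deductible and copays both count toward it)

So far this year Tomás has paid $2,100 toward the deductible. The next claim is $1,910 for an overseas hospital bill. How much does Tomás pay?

$2,100 of the $3,750 deductible is already met, leaving $1,650.
After the $1,650 deductible portion, $1,910 − $1,650 = $260 is subject to the copay.
Copay on this service: $30.
Traveler responsibility before any cap: $1,650 + $30 = $1,680.
Cumulative spending $2,100 + $1,680 = $3,780 stays under the $21,800 maximum.

$1,680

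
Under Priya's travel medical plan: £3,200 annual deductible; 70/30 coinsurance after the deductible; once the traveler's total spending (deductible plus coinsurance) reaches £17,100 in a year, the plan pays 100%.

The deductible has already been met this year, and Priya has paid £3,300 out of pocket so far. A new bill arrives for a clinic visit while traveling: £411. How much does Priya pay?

With the deductible met, the entire £411 is subject to coinsurance.
Traveler's 30% share of £411 is £123.30.
Total out-of-pocket so far would be £3,300 + £123.30 = £3,423.30, below the £17,100 cap — no reduction.

£123.30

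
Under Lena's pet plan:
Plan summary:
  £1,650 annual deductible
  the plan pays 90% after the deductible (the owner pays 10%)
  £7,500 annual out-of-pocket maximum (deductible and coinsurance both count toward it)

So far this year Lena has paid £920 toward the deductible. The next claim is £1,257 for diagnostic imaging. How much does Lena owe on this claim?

£782.70

Deductible still to meet: £1,650 − £920 = £730.
After the £730 deductible portion, £1,257 − £730 = £527 is subject to coinsurance.
Owner's 10% share of £527 is £52.70.
That puts the owner's cost at £730 + £52.70 = £782.70 before any cap.
Year-to-date out-of-pocket becomes £920 + £782.70 = £1,702.70, still under the £7,500 maximum, so no cap applies.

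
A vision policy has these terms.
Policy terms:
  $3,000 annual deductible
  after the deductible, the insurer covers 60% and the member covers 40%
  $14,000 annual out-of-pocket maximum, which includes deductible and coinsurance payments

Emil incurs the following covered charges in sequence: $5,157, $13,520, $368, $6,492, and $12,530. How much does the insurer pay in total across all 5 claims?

Bill 1, $5,157: $3,000 finishes the deductible; $2,157 goes to coinsurance; coinsurance $2,157 × 40% = $862.80. Member owes $3,862.80 (running OOP $3,862.80). Plan pays $5,157 − $3,862.80 = $1,294.20.
Bill 2, $13,520: deductible already satisfied, so member's share is 40% × $13,520 = $5,408. Cost to member: $5,408. OOP to date $9,270.80. Insurer: $13,520 − $5,408 = $8,112.
Bill 3, $368: deductible met; 40% of $368 = $147.20. Member owes $147.20 (running OOP $9,418). Insurer: $368 − $147.20 = $220.80.
Bill 4, $6,492: deductible met; 40% of $6,492 = $2,596.80. Cost to member: $2,596.80. OOP to date $12,014.80. Insurer: $6,492 − $2,596.80 = $3,895.20.
Bill 5, $12,530: deductible already satisfied, so member's share is 40% × $12,530 = $5,012. Adding that to $12,014.80 gives $17,026.80, past the $14,000 cap; member pays only $14,000 − $12,014.80 = $1,985.20. Insurer: $12,530 − $1,985.20 = $10,544.80.
Insurer total = bills − member's total = $38,067 − $14,000 = $24,067.

$24,067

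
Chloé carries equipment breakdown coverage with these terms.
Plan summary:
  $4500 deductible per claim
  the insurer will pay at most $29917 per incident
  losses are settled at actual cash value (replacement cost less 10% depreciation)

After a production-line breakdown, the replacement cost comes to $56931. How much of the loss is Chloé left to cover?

$27014

At 10% depreciation, ACV = $56931 − $5693.10 = $51237.90.
Subtract the deductible: $51237.90 − $4500 = $46737.90.
The $29917 per-incident cap binds; insurer pays $29917.
The business owner bears the rest of the original loss: $56931 − $29917 = $27014.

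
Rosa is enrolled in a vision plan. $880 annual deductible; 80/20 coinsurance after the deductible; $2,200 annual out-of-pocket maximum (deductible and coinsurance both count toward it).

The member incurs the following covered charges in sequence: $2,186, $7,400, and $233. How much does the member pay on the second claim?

Bill 1, $2,186: $880 to deductible, leaving $1,306; member's 20% is $261.20. Member pays $1,141.20; OOP now $1,141.20.
Bill 2, $7,400: deductible met; 20% of $7,400 = $1,480. That would push OOP to $2,621.20, over the $2,200 cap, so member pays $2,200 − $1,141.20 = $1,058.80.

$1,058.80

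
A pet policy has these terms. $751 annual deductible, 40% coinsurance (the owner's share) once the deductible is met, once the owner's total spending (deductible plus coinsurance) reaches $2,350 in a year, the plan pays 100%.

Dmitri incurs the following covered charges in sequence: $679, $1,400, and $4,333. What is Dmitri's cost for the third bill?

Claim 1 — $679: entire amount goes to the deductible. Owner owes $679 (running OOP $679).
Claim 2 — $1,400: deductible takes $72, $1,328 remains; coinsurance $1,328 × 40% = $531.20. Owner owes $603.20 (running OOP $1,282.20).
Claim 3 — $4,333: 40% coinsurance on $4,333 = $1,733.20. Adding that to $1,282.20 gives $3,015.40, past the $2,350 cap; owner pays only $2,350 − $1,282.20 = $1,067.80.

$1,067.80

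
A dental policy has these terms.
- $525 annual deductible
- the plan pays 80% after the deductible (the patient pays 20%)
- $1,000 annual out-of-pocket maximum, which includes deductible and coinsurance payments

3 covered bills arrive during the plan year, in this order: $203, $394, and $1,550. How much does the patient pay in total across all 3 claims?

$849.40

Claim 1 — $203: fully absorbed by the deductible. Cost to patient: $203. OOP to date $203.
Claim 2 — $394: $322 to deductible, leaving $72; patient's 20% is $14.40. Patient owes $336.40 (running OOP $539.40).
Claim 3 — $1,550: 20% coinsurance on $1,550 = $310. Patient owes $310 (running OOP $849.40).
Total paid by the patient: $203 + $336.40 + $310 = $849.40.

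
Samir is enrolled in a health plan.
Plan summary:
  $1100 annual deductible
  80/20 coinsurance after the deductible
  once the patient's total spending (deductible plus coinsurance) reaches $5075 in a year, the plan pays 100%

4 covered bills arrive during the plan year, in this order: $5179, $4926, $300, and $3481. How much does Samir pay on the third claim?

#1 ($5179): $1100 finishes the deductible; $4079 goes to coinsurance; patient's 20% is $815.80. Patient owes $1915.80 (running OOP $1915.80).
#2 ($4926): deductible met; 20% of $4926 = $985.20. Patient owes $985.20 (running OOP $2901).
#3 ($300): deductible met; 20% of $300 = $60. Patient owes $60 (running OOP $2961).

$60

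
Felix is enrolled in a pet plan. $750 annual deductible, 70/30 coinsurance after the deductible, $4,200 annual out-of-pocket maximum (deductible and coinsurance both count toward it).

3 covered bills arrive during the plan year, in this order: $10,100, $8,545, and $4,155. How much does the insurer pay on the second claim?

Claim 1 ($10,100): deductible takes $750, $9,350 remains; coinsurance $9,350 × 30% = $2,805. Owner owes $3,555 (running OOP $3,555). Insurer: $10,100 − $3,555 = $6,545.
Claim 2 ($8,545): deductible met; 30% of $8,545 = $2,563.50. Adding that to $3,555 gives $6,118.50, past the $4,200 cap; owner pays only $4,200 − $3,555 = $645. Insurer: $8,545 − $645 = $7,900.

$7,900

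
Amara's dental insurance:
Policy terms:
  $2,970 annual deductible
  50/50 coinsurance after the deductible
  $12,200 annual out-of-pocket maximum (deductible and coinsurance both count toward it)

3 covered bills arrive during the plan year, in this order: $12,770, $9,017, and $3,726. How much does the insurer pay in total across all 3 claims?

$13,313

#1 ($12,770): $2,970 finishes the deductible; $9,800 goes to coinsurance; patient's 50% is $4,900. Patient pays $7,870; OOP now $7,870. Insurer: $12,770 − $7,870 = $4,900.
#2 ($9,017): deductible met; 50% of $9,017 = $4,508.50. That would push OOP to $12,378.50, over the $12,200 cap, so patient pays $12,200 − $7,870 = $4,330. Plan pays $9,017 − $4,330 = $4,687.
#3 ($3,726): 50% coinsurance on $3,726 = $1,863. OOP would hit $14,063 > $12,200, so the cap limits the patient to $12,200 − $12,200 = $0. Plan pays $3,726 − $0 = $3,726.
Insurer total: $4,900 + $4,687 + $3,726 = $13,313.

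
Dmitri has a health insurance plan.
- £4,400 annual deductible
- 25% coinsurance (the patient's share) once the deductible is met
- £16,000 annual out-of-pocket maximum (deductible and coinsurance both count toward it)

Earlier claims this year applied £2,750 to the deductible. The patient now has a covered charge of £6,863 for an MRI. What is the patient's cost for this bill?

£2,953.25

£2,750 of the £4,400 deductible is already met, leaving £1,650.
After the £1,650 deductible portion, £6,863 − £1,650 = £5,213 is subject to coinsurance.
Patient's 25% share of £5,213 is £1,303.25.
So the patient owes £1,650 + £1,303.25 = £2,953.25 before any cap.
Total out-of-pocket so far would be £2,750 + £2,953.25 = £5,703.25, below the £16,000 cap — no reduction.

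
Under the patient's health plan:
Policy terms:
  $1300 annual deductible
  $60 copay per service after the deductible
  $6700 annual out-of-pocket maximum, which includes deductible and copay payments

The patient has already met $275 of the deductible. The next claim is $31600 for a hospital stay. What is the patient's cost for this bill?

$1085

Remaining deductible: $1300 − $275 = $1025.
The remaining $30575 (= $31600 − $1025) moves to the copay.
Copay on this service: $60.
Patient responsibility before any cap: $1025 + $60 = $1085.
Cumulative spending $275 + $1085 = $1360 stays under the $6700 maximum.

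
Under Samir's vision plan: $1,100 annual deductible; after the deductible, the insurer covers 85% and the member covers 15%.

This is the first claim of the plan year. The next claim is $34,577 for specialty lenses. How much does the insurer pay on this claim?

$28,455.45

Deductible not yet touched, so the first $1,100 of the bill goes to the deductible.
The remaining $33,477 (= $34,577 − $1,100) moves to coinsurance.
Coinsurance: $33,477 × 15% = $5,021.55.
Member responsibility: $1,100 + $5,021.55 = $6,121.55.
The plan picks up $34,577 − $6,121.55 = $28,455.45.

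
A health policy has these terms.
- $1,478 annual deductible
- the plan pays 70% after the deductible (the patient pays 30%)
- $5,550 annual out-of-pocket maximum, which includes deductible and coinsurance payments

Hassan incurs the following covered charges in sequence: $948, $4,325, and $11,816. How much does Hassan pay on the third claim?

$2,933.50

Claim 1 — $948: fully absorbed by the deductible. Cost to patient: $948. OOP to date $948.
Claim 2 — $4,325: deductible takes $530, $3,795 remains; coinsurance $3,795 × 30% = $1,138.50. Patient pays $1,668.50; OOP now $2,616.50.
Claim 3 — $11,816: 30% coinsurance on $11,816 = $3,544.80. That would push OOP to $6,161.30, over the $5,550 cap, so patient pays $5,550 − $2,616.50 = $2,933.50.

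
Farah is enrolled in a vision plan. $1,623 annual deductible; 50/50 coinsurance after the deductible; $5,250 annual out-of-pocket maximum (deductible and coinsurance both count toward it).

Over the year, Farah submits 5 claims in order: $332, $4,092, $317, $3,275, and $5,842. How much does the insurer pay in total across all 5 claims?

$8,608

Claim 1 — $332: fully absorbed by the deductible. Member pays $332; OOP now $332. Plan pays $332 − $332 = $0.
Claim 2 — $4,092: $1,291 to deductible, leaving $2,801; member's 50% is $1,400.50. Member pays $2,691.50; OOP now $3,023.50. Insurer: $4,092 − $2,691.50 = $1,400.50.
Claim 3 — $317: deductible already satisfied, so member's share is 50% × $317 = $158.50. Cost to member: $158.50. OOP to date $3,182. Insurer: $317 − $158.50 = $158.50.
Claim 4 — $3,275: deductible already satisfied, so member's share is 50% × $3,275 = $1,637.50. Cost to member: $1,637.50. OOP to date $4,819.50. Insurer: $3,275 − $1,637.50 = $1,637.50.
Claim 5 — $5,842: deductible met; 50% of $5,842 = $2,921. OOP would hit $7,740.50 > $5,250, so the cap limits the member to $5,250 − $4,819.50 = $430.50. Plan pays $5,842 − $430.50 = $5,411.50.
Insurer total: $0 + $1,400.50 + $158.50 + $1,637.50 + $5,411.50 = $8,608.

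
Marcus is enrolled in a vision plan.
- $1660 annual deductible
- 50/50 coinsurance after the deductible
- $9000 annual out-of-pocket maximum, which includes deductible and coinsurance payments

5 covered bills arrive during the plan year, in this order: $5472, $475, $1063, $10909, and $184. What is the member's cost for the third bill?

Claim 1 — $5472: deductible takes $1660, $3812 remains; member's 50% is $1906. Member pays $3566; OOP now $3566.
Claim 2 — $475: 50% coinsurance on $475 = $237.50. Member owes $237.50 (running OOP $3803.50).
Claim 3 — $1063: deductible already satisfied, so member's share is 50% × $1063 = $531.50. Cost to member: $531.50. OOP to date $4335.

$531.50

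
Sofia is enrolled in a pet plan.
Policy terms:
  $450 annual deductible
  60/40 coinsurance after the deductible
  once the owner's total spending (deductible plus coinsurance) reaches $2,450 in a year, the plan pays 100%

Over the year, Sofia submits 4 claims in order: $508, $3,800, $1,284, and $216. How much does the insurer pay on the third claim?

$827.20

#1 ($508): deductible takes $450, $58 remains; owner's 40% is $23.20. Owner pays $473.20; OOP now $473.20. Insurer: $508 − $473.20 = $34.80.
#2 ($3,800): deductible met; 40% of $3,800 = $1,520. Owner owes $1,520 (running OOP $1,993.20). Plan pays $3,800 − $1,520 = $2,280.
#3 ($1,284): deductible met; 40% of $1,284 = $513.60. That would push OOP to $2,506.80, over the $2,450 cap, so owner pays $2,450 − $1,993.20 = $456.80. Plan pays $1,284 − $456.80 = $827.20.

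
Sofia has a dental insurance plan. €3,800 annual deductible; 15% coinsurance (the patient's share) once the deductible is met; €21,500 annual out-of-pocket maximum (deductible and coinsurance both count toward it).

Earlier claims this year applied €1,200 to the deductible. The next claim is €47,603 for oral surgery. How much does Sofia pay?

€1,200 of the €3,800 deductible is already met, leaving €2,600.
After the €2,600 deductible portion, €47,603 − €2,600 = €45,003 is subject to coinsurance.
15% of €45,003 = €6,750.45 falls to the patient.
So the patient owes €2,600 + €6,750.45 = €9,350.45 before any cap.
Total out-of-pocket so far would be €1,200 + €9,350.45 = €10,550.45, below the €21,500 cap — no reduction.

€9,350.45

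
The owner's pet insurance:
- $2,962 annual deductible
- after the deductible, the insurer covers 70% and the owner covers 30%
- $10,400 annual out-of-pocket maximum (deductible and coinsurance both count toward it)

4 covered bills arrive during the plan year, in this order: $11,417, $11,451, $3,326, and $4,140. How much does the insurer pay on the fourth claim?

Claim 1 — $11,417: $2,962 to deductible, leaving $8,455; owner's 30% is $2,536.50. Cost to owner: $5,498.50. OOP to date $5,498.50. Plan pays $11,417 − $5,498.50 = $5,918.50.
Claim 2 — $11,451: deductible already satisfied, so owner's share is 30% × $11,451 = $3,435.30. Owner owes $3,435.30 (running OOP $8,933.80). Plan pays $11,451 − $3,435.30 = $8,015.70.
Claim 3 — $3,326: deductible met; 30% of $3,326 = $997.80. Owner pays $997.80; OOP now $9,931.60. Plan pays $3,326 − $997.80 = $2,328.20.
Claim 4 — $4,140: deductible met; 30% of $4,140 = $1,242. Adding that to $9,931.60 gives $11,173.60, past the $10,400 cap; owner pays only $10,400 − $9,931.60 = $468.40. Plan pays $4,140 − $468.40 = $3,671.60.

$3,671.60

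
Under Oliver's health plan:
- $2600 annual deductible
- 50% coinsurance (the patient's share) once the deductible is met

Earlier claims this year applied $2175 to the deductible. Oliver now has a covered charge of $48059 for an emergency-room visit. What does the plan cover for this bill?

$23817

Deductible still to meet: $2600 − $2175 = $425.
That leaves $48059 − $425 = $47634 for coinsurance.
Coinsurance: $47634 × 50% = $23817.
Patient responsibility: $425 + $23817 = $24242.
Insurer pays the balance: $48059 − $24242 = $23817.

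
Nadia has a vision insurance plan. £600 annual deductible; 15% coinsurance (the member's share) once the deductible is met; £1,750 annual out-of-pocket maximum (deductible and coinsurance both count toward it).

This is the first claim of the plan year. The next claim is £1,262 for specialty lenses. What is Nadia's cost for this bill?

£699.30

Nothing has been paid toward the £600 deductible, so the first £600 of this charge is applied there.
After the £600 deductible portion, £1,262 − £600 = £662 is subject to coinsurance.
Member's 15% share of £662 is £99.30.
Member responsibility before any cap: £600 + £99.30 = £699.30.
Year-to-date out-of-pocket becomes £0 + £699.30 = £699.30, still under the £1,750 maximum, so no cap applies.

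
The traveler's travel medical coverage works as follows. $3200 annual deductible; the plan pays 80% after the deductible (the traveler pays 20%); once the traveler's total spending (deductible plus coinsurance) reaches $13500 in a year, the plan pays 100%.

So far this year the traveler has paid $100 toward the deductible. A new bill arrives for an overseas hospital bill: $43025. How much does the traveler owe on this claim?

$11085

Deductible still to meet: $3200 − $100 = $3100.
The remaining $39925 (= $43025 − $3100) moves to coinsurance.
20% of $39925 = $7985 falls to the traveler.
That puts the traveler's cost at $3100 + $7985 = $11085 before any cap.
Cumulative spending $100 + $11085 = $11185 stays under the $13500 maximum.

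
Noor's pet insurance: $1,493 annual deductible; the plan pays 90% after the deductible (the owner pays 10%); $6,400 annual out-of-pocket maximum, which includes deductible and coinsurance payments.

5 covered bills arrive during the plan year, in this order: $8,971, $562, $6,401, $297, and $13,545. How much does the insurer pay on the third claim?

#1 ($8,971): $1,493 to deductible, leaving $7,478; coinsurance $7,478 × 10% = $747.80. Owner owes $2,240.80 (running OOP $2,240.80). Plan pays $8,971 − $2,240.80 = $6,730.20.
#2 ($562): deductible already satisfied, so owner's share is 10% × $562 = $56.20. Owner pays $56.20; OOP now $2,297. Plan pays $562 − $56.20 = $505.80.
#3 ($6,401): deductible already satisfied, so owner's share is 10% × $6,401 = $640.10. Owner owes $640.10 (running OOP $2,937.10). Insurer: $6,401 − $640.10 = $5,760.90.

$5,760.90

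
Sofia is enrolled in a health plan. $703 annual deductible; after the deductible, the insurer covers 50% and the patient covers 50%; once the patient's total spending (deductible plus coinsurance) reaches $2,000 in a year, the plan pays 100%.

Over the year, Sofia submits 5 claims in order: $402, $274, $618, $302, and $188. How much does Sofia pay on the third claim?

Claim 1 ($402): fully absorbed by the deductible. Cost to patient: $402. OOP to date $402.
Claim 2 ($274): all of it applies to the deductible. Patient owes $274 (running OOP $676).
Claim 3 ($618): deductible takes $27, $591 remains; coinsurance $591 × 50% = $295.50. Patient owes $322.50 (running OOP $998.50).

$322.50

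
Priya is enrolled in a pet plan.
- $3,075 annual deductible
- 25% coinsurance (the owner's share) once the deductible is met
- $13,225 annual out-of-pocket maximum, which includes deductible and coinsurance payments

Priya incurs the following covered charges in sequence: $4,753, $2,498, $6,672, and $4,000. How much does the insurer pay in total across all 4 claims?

$11,136

Claim 1 ($4,753): deductible takes $3,075, $1,678 remains; coinsurance $1,678 × 25% = $419.50. Owner pays $3,494.50; OOP now $3,494.50. Insurer: $4,753 − $3,494.50 = $1,258.50.
Claim 2 ($2,498): deductible met; 25% of $2,498 = $624.50. Owner owes $624.50 (running OOP $4,119). Insurer: $2,498 − $624.50 = $1,873.50.
Claim 3 ($6,672): deductible met; 25% of $6,672 = $1,668. Cost to owner: $1,668. OOP to date $5,787. Plan pays $6,672 − $1,668 = $5,004.
Claim 4 ($4,000): deductible met; 25% of $4,000 = $1,000. Owner owes $1,000 (running OOP $6,787). Insurer: $4,000 − $1,000 = $3,000.
Insurer total = bills − owner's total = $17,923 − $6,787 = $11,136.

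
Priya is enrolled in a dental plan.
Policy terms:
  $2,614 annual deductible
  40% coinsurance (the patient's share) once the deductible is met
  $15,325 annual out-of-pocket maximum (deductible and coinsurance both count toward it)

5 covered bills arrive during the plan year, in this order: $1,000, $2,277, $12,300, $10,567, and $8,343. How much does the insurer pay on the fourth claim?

$6,340.20

Claim 1 ($1,000): entire amount goes to the deductible. Patient owes $1,000 (running OOP $1,000). Plan pays $1,000 − $1,000 = $0.
Claim 2 ($2,277): $1,614 finishes the deductible; $663 goes to coinsurance; patient's 40% is $265.20. Patient owes $1,879.20 (running OOP $2,879.20). Insurer: $2,277 − $1,879.20 = $397.80.
Claim 3 ($12,300): deductible already satisfied, so patient's share is 40% × $12,300 = $4,920. Patient pays $4,920; OOP now $7,799.20. Insurer: $12,300 − $4,920 = $7,380.
Claim 4 ($10,567): 40% coinsurance on $10,567 = $4,226.80. Patient pays $4,226.80; OOP now $12,026. Plan pays $10,567 − $4,226.80 = $6,340.20.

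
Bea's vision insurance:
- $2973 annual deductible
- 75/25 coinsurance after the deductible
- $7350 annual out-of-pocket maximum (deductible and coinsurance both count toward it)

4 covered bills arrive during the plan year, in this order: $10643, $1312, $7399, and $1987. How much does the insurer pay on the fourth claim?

#1 ($10643): $2973 finishes the deductible; $7670 goes to coinsurance; coinsurance $7670 × 25% = $1917.50. Member pays $4890.50; OOP now $4890.50. Insurer: $10643 − $4890.50 = $5752.50.
#2 ($1312): deductible met; 25% of $1312 = $328. Member pays $328; OOP now $5218.50. Plan pays $1312 − $328 = $984.
#3 ($7399): deductible already satisfied, so member's share is 25% × $7399 = $1849.75. Member owes $1849.75 (running OOP $7068.25). Plan pays $7399 − $1849.75 = $5549.25.
#4 ($1987): 25% coinsurance on $1987 = $496.75. That would push OOP to $7565, over the $7350 cap, so member pays $7350 − $7068.25 = $281.75. Plan pays $1987 − $281.75 = $1705.25.

$1705.25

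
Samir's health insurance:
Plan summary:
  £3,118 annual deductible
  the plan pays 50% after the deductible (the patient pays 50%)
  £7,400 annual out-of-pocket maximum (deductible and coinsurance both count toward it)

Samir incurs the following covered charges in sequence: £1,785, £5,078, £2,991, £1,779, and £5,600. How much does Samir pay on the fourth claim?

#1 (£1,785): all of it applies to the deductible. Patient pays £1,785; OOP now £1,785.
#2 (£5,078): £1,333 to deductible, leaving £3,745; patient's 50% is £1,872.50. Cost to patient: £3,205.50. OOP to date £4,990.50.
#3 (£2,991): deductible met; 50% of £2,991 = £1,495.50. Patient pays £1,495.50; OOP now £6,486.
#4 (£1,779): deductible already satisfied, so patient's share is 50% × £1,779 = £889.50. Patient pays £889.50; OOP now £7,375.50.

£889.50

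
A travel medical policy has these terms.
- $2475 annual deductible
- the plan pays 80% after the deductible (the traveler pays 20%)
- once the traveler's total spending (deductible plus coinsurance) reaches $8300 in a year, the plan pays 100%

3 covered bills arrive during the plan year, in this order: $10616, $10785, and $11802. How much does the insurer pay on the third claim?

Claim 1 — $10616: $2475 finishes the deductible; $8141 goes to coinsurance; 20% of $8141 = $1628.20. Cost to traveler: $4103.20. OOP to date $4103.20. Plan pays $10616 − $4103.20 = $6512.80.
Claim 2 — $10785: deductible already satisfied, so traveler's share is 20% × $10785 = $2157. Traveler pays $2157; OOP now $6260.20. Plan pays $10785 − $2157 = $8628.
Claim 3 — $11802: 20% coinsurance on $11802 = $2360.40. OOP would hit $8620.60 > $8300, so the cap limits the traveler to $8300 − $6260.20 = $2039.80. Insurer: $11802 − $2039.80 = $9762.20.

$9762.20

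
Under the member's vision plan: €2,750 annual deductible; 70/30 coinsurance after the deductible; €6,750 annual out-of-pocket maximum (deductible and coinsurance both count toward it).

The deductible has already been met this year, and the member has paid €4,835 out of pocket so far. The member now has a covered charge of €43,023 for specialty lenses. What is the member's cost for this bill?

€1,915

With the deductible met, the entire €43,023 is subject to coinsurance.
30% of €43,023 = €12,906.90 falls to the member.
Year-to-date out-of-pocket would reach €4,835 + €12,906.90 = €17,741.90, above the €6,750 maximum, so the member pays only €6,750 − €4,835 = €1,915.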